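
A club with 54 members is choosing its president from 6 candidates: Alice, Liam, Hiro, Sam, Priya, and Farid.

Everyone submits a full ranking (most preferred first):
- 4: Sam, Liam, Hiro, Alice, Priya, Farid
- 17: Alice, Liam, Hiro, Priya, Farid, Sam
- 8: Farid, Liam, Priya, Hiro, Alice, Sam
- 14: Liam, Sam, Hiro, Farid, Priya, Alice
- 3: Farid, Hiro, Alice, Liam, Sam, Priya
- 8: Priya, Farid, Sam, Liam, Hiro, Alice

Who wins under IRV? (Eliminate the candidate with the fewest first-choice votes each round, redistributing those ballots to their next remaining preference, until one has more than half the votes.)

Round 1: Alice 17, Liam 14, Hiro 0, Sam 4, Priya 8, Farid 11. Hiro eliminated.
Round 2: Alice 17, Liam 14, Sam 4, Priya 8, Farid 11. Sam eliminated.
Round 3: Alice 17, Liam 18, Priya 8, Farid 11. Priya eliminated.
Round 4: Alice 17, Liam 18, Farid 19. Alice eliminated.
Round 5: Liam 35, Farid 19. Liam has a majority (≥28).

Liam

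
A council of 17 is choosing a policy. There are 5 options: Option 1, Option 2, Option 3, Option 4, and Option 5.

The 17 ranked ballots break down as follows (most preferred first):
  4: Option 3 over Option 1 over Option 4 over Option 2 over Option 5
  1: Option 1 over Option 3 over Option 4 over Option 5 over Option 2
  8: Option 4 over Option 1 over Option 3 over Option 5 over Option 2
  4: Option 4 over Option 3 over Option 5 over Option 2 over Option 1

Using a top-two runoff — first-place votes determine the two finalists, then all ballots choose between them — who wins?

Option 4

Round 1 first-place votes: Option 1 1, Option 2 0, Option 3 4, Option 4 12, Option 5 0. Option 4 and Option 3 advance.
Runoff: Option 4 is ranked above Option 3 on 12 ballots, Option 3 above Option 4 on 5.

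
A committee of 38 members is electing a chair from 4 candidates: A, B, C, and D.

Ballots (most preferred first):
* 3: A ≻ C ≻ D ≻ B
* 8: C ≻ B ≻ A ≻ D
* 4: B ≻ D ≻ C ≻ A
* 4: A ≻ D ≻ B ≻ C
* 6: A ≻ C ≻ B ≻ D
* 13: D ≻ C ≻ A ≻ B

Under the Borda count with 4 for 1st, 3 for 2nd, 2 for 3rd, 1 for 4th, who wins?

C

A: 3×4 + 8×2 + 4×1 + 4×4 + 6×4 + 13×2 = 98
B: 3×1 + 8×3 + 4×4 + 4×2 + 6×2 + 13×1 = 76
C: 3×3 + 8×4 + 4×2 + 4×1 + 6×3 + 13×3 = 110
D: 3×2 + 8×1 + 4×3 + 4×3 + 6×1 + 13×4 = 96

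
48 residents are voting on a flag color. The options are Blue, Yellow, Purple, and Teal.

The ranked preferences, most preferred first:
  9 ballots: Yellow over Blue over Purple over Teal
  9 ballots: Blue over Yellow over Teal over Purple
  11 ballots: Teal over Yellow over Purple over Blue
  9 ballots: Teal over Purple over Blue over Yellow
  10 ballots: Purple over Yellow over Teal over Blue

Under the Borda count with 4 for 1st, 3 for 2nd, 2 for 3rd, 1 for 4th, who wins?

Blue: 9×3 + 9×4 + 11×1 + 9×2 + 10×1 = 102
Yellow: 9×4 + 9×3 + 11×3 + 9×1 + 10×3 = 135
Purple: 9×2 + 9×1 + 11×2 + 9×3 + 10×4 = 116
Teal: 9×1 + 9×2 + 11×4 + 9×4 + 10×2 = 127

Yellow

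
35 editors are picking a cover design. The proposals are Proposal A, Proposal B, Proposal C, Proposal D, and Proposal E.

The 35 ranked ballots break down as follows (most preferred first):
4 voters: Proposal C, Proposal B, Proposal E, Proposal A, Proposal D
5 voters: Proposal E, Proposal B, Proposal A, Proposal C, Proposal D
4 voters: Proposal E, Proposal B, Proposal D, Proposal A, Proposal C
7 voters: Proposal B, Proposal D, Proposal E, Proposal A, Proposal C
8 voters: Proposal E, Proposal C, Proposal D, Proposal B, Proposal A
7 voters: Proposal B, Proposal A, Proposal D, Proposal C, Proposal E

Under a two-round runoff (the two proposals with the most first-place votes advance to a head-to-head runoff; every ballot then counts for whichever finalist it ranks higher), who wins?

Proposal B

Round 1 first-place votes: Proposal A 0, Proposal B 14, Proposal C 4, Proposal D 0, Proposal E 17. Proposal E and Proposal B advance.
Runoff: Proposal E is ranked above Proposal B on 17 ballots, Proposal B above Proposal E on 18.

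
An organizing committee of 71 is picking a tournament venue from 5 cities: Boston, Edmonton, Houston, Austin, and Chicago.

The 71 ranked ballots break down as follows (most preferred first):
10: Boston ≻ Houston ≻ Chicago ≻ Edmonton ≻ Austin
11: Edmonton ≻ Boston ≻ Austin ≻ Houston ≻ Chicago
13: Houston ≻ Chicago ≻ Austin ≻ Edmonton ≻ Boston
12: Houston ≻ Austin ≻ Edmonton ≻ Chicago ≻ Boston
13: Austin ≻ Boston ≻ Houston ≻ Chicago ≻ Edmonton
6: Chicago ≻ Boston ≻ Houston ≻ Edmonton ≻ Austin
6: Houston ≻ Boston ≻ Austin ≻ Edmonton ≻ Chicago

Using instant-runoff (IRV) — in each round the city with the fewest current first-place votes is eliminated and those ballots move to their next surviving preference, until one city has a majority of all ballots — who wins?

Boston

Round 1: Boston 10, Edmonton 11, Houston 31, Austin 13, Chicago 6. Chicago eliminated.
Round 2: Boston 16, Edmonton 11, Houston 31, Austin 13. Edmonton eliminated.
Round 3: Boston 27, Houston 31, Austin 13. Austin eliminated.
Round 4: Boston 40, Houston 31. Boston has a majority (≥36).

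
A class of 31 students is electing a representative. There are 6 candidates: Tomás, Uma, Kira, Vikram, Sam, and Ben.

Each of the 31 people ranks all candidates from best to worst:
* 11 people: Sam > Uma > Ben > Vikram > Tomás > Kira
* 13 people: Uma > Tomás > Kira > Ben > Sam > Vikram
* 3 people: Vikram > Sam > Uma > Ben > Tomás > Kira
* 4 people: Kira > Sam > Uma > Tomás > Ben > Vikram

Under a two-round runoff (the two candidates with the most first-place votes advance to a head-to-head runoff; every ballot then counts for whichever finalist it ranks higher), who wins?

Round 1 first-place votes: Tomás 0, Uma 13, Kira 4, Vikram 3, Sam 11, Ben 0. Uma and Sam advance.
Runoff: Uma is ranked above Sam on 13 ballots, Sam above Uma on 18.

Sam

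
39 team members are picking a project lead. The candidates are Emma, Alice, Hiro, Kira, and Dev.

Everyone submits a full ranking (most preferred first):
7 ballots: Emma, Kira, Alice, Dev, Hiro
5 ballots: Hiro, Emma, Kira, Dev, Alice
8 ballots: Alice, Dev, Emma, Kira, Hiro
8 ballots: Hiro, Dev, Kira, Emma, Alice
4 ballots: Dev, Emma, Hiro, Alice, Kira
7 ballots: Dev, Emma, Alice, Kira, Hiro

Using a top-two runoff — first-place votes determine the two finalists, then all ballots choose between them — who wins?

Dev

Round 1 first-place votes: Emma 7, Alice 8, Hiro 13, Kira 0, Dev 11. Hiro and Dev advance.
Runoff: Hiro is ranked above Dev on 13 ballots, Dev above Hiro on 26.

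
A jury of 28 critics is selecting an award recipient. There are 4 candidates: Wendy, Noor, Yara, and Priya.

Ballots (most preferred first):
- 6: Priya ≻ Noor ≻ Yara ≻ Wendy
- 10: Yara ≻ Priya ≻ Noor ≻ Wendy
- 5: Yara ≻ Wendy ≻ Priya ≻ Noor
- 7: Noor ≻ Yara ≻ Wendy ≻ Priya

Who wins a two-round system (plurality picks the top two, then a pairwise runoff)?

Round 1 first-place votes: Wendy 0, Noor 7, Yara 15, Priya 6. Yara and Noor advance.
Runoff: Yara is ranked above Noor on 15 ballots, Noor above Yara on 13.

Yara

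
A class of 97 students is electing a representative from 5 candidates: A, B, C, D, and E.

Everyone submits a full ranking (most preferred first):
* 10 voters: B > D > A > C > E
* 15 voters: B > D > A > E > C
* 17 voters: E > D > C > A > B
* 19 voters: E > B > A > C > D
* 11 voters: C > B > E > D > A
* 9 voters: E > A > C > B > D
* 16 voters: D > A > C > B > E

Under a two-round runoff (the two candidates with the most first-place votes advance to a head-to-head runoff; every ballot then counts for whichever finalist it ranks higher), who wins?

B

Round 1 first-place votes: A 0, B 25, C 11, D 16, E 45. E and B advance.
Runoff: E is ranked above B on 45 ballots, B above E on 52.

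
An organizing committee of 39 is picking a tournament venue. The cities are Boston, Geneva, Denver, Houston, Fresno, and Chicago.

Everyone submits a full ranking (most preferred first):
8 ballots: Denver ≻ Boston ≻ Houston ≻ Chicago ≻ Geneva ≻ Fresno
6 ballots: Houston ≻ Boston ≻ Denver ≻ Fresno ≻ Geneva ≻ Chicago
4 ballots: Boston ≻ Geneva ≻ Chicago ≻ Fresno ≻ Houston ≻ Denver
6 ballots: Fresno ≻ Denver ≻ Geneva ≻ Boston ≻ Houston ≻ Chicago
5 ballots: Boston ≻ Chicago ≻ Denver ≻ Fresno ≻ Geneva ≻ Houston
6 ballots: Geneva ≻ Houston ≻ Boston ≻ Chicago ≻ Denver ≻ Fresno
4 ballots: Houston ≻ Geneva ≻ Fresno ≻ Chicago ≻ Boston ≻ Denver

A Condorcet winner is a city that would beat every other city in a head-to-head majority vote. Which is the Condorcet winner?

Boston

Boston vs Geneva: 23–16
Boston vs Denver: 25–14
Boston vs Houston: 23–16
Boston vs Fresno: 29–10
Boston vs Chicago: 35–4
Boston beats every other city.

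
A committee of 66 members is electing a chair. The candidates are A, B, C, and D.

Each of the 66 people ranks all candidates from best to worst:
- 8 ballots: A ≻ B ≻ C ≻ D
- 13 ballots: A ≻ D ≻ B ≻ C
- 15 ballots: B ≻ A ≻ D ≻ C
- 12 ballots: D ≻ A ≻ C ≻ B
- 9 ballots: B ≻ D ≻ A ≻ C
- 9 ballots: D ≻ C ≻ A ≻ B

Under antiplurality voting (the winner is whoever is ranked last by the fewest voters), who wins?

Last-place votes: A 0, B 21, C 37, D 8.

A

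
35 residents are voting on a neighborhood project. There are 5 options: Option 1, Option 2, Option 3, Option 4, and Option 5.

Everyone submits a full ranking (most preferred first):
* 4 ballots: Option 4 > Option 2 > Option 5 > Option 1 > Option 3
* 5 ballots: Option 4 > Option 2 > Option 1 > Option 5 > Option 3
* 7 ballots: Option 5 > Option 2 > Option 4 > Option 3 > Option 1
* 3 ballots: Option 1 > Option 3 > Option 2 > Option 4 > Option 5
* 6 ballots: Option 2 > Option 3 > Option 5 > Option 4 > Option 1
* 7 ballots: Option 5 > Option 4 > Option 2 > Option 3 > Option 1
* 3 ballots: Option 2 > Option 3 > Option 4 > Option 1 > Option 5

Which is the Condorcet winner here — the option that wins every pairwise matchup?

Option 2 vs Option 1: 32–3
Option 2 vs Option 3: 32–3
Option 2 vs Option 4: 19–16
Option 2 vs Option 5: 21–14
Option 2 beats every other option.

Option 2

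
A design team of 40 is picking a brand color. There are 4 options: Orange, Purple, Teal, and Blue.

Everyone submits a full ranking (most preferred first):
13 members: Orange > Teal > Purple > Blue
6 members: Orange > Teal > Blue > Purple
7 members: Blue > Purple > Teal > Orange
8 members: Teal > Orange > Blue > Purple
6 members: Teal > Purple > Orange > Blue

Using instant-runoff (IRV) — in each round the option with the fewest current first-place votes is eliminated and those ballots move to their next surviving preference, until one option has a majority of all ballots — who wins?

Teal

Round 1: Orange 19, Purple 0, Teal 14, Blue 7. Purple eliminated.
Round 2: Orange 19, Teal 14, Blue 7. Blue eliminated.
Round 3: Orange 19, Teal 21. Teal has a majority (≥21).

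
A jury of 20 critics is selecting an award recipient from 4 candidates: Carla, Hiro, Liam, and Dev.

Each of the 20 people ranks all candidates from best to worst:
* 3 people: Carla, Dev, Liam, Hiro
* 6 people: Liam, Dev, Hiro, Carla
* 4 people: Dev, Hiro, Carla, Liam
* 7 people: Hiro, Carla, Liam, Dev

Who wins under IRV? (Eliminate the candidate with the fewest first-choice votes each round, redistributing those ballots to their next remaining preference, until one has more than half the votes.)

Round 1: Carla 3, Hiro 7, Liam 6, Dev 4. Carla eliminated.
Round 2: Hiro 7, Liam 6, Dev 7. Liam eliminated.
Round 3: Hiro 7, Dev 13. Dev has a majority (≥11).

Dev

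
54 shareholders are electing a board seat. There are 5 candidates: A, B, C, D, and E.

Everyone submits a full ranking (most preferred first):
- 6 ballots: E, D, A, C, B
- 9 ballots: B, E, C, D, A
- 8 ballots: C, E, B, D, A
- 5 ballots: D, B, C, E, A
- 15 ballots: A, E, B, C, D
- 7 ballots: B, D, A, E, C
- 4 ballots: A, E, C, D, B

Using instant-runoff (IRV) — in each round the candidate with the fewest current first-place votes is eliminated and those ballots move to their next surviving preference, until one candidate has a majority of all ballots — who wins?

B

Round 1: A 19, B 16, C 8, D 5, E 6. D eliminated.
Round 2: A 19, B 21, C 8, E 6. E eliminated.
Round 3: A 25, B 21, C 8. C eliminated.
Round 4: A 25, B 29. B has a majority (≥28).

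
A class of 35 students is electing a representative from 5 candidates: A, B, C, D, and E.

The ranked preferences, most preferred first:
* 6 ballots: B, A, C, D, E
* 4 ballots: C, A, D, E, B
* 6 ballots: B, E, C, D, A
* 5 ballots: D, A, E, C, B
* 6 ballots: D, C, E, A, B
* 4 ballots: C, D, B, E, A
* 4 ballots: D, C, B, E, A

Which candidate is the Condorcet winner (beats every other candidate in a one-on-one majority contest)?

C

C vs A: 24–11
C vs B: 23–12
C vs D: 20–15
C vs E: 24–11
C beats every other candidate.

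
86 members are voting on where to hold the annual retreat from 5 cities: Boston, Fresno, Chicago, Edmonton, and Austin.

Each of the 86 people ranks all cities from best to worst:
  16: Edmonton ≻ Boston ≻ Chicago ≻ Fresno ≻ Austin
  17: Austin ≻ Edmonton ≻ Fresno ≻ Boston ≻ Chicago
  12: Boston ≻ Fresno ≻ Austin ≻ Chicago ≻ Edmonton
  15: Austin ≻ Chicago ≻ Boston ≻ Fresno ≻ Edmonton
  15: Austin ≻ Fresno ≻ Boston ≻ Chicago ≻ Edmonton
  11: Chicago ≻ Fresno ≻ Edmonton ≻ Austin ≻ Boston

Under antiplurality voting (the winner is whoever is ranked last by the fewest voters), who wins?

Last-place votes: Boston 11, Fresno 0, Chicago 17, Edmonton 42, Austin 16.

Fresno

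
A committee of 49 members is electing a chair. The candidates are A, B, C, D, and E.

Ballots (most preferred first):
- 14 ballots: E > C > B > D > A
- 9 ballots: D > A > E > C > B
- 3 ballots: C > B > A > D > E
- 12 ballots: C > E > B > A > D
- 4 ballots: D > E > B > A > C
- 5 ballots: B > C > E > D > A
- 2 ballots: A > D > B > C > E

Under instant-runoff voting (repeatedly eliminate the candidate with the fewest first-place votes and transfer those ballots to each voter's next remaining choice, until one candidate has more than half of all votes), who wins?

C

Round 1: A 2, B 5, C 15, D 13, E 14. A eliminated.
Round 2: B 5, C 15, D 15, E 14. B eliminated.
Round 3: C 20, D 15, E 14. E eliminated.
Round 4: C 34, D 15. C has a majority (≥25).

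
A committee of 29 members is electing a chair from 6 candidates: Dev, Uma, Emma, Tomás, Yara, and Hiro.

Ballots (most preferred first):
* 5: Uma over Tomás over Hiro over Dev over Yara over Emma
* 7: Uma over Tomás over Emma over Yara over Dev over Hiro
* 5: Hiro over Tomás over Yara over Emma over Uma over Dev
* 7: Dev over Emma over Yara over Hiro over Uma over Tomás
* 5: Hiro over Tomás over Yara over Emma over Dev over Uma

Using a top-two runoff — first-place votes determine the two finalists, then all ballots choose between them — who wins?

Round 1 first-place votes: Dev 7, Uma 12, Emma 0, Tomás 0, Yara 0, Hiro 10. Uma and Hiro advance.
Runoff: Uma is ranked above Hiro on 12 ballots, Hiro above Uma on 17.

Hiro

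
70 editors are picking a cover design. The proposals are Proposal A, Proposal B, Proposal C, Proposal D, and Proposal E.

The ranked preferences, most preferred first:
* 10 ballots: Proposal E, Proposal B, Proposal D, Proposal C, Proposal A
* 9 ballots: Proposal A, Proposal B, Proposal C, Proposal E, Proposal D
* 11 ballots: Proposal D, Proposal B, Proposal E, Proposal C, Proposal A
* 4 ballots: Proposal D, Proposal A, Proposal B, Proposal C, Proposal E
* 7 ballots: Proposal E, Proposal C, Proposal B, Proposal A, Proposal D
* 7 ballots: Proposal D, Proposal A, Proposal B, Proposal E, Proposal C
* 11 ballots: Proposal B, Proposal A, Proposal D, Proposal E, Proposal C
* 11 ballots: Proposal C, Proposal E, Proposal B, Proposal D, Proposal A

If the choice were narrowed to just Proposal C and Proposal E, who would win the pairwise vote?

Proposal E

Proposal C is ranked above Proposal E on 24 ballots; Proposal E above Proposal C on 46.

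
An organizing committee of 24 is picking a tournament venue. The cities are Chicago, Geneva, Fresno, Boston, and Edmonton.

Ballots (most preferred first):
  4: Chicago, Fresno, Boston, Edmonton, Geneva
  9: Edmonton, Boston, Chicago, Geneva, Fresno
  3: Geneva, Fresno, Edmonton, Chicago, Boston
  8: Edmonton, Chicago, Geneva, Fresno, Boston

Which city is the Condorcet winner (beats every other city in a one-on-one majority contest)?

Edmonton

Edmonton vs Chicago: 20–4
Edmonton vs Geneva: 21–3
Edmonton vs Fresno: 17–7
Edmonton vs Boston: 20–4
Edmonton beats every other city.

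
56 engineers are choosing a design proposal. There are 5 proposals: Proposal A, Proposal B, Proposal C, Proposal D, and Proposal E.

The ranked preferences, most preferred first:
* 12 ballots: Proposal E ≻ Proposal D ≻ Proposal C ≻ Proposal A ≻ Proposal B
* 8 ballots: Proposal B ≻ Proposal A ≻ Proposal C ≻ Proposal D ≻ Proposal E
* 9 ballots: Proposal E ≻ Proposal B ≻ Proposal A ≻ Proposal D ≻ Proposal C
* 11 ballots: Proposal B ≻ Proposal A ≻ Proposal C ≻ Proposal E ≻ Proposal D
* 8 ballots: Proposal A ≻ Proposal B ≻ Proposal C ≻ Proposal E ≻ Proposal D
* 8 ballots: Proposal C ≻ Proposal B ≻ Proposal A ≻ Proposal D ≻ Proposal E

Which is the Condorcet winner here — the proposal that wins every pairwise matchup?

Proposal B

Proposal B vs Proposal A: 36–20
Proposal B vs Proposal C: 36–20
Proposal B vs Proposal D: 44–12
Proposal B vs Proposal E: 35–21
Proposal B beats every other proposal.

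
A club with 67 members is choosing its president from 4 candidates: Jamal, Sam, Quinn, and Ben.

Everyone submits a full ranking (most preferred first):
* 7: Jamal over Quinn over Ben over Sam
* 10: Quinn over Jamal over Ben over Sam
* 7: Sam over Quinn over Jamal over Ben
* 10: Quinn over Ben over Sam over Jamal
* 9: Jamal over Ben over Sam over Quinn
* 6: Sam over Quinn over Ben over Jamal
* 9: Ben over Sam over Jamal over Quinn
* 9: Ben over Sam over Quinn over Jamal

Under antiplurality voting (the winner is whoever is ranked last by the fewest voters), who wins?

Ben

Last-place votes: Jamal 25, Sam 17, Quinn 18, Ben 7.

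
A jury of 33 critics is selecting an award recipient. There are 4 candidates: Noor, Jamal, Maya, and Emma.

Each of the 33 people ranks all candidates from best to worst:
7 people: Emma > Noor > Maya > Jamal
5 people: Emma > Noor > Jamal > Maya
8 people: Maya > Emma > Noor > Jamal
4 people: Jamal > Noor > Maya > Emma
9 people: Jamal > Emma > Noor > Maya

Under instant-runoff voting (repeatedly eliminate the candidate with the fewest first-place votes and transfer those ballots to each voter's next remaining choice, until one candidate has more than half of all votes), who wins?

Round 1: Noor 0, Jamal 13, Maya 8, Emma 12. Noor eliminated.
Round 2: Jamal 13, Maya 8, Emma 12. Maya eliminated.
Round 3: Jamal 13, Emma 20. Emma has a majority (≥17).

Emma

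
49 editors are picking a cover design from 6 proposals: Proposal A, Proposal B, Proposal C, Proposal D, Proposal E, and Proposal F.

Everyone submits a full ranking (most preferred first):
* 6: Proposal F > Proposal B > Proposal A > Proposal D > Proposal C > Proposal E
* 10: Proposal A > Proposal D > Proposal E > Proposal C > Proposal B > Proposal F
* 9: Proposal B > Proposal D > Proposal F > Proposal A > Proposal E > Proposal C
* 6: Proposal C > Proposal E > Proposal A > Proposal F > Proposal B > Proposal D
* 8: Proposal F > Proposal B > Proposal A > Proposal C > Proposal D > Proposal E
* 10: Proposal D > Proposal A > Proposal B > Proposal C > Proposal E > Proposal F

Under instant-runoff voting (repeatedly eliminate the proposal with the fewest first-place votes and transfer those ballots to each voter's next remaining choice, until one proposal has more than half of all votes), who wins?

Proposal A

Round 1: Proposal A 10, Proposal B 9, Proposal C 6, Proposal D 10, Proposal E 0, Proposal F 14. Proposal E eliminated.
Round 2: Proposal A 10, Proposal B 9, Proposal C 6, Proposal D 10, Proposal F 14. Proposal C eliminated.
Round 3: Proposal A 16, Proposal B 9, Proposal D 10, Proposal F 14. Proposal B eliminated.
Round 4: Proposal A 16, Proposal D 19, Proposal F 14. Proposal F eliminated.
Round 5: Proposal A 30, Proposal D 19. Proposal A has a majority (≥25).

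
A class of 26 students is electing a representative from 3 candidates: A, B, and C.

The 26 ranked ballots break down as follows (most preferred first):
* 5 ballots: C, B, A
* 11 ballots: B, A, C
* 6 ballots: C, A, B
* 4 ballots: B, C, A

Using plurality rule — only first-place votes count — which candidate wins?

First-place votes: A 0, B 15, C 11.

B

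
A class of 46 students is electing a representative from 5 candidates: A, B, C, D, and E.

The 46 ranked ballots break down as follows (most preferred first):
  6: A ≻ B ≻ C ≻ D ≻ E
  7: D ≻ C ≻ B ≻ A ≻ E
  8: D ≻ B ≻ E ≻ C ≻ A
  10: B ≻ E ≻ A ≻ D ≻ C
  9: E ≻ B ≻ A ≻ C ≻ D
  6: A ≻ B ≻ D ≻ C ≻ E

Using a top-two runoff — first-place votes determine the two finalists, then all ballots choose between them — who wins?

A

Round 1 first-place votes: A 12, B 10, C 0, D 15, E 9. D and A advance.
Runoff: D is ranked above A on 15 ballots, A above D on 31.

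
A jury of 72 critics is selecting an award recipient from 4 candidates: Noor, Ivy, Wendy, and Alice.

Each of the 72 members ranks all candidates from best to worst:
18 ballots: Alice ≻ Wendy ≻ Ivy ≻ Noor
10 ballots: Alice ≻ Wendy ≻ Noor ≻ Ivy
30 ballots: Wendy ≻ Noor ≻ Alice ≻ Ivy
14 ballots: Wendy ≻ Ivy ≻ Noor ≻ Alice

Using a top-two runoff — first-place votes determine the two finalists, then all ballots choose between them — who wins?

Round 1 first-place votes: Noor 0, Ivy 0, Wendy 44, Alice 28. Wendy and Alice advance.
Runoff: Wendy is ranked above Alice on 44 ballots, Alice above Wendy on 28.

Wendy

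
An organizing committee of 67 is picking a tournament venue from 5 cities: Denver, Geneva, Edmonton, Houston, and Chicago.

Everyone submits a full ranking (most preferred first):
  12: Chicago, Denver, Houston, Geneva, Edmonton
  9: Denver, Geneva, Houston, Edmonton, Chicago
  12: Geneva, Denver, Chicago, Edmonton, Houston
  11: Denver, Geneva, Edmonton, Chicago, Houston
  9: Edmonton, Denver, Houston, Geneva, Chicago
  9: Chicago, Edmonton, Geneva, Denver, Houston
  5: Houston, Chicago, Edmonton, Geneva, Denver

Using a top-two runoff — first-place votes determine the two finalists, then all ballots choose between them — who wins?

Round 1 first-place votes: Denver 20, Geneva 12, Edmonton 9, Houston 5, Chicago 21. Chicago and Denver advance.
Runoff: Chicago is ranked above Denver on 26 ballots, Denver above Chicago on 41.

Denver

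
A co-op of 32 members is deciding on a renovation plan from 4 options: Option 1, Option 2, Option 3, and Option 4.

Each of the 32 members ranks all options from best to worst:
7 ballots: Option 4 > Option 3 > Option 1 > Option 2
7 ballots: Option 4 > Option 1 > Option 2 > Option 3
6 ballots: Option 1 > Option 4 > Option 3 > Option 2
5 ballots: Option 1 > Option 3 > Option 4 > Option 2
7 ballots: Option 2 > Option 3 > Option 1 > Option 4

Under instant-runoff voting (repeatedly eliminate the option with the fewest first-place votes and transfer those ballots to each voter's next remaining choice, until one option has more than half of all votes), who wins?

Round 1: Option 1 11, Option 2 7, Option 3 0, Option 4 14. Option 3 eliminated.
Round 2: Option 1 11, Option 2 7, Option 4 14. Option 2 eliminated.
Round 3: Option 1 18, Option 4 14. Option 1 has a majority (≥17).

Option 1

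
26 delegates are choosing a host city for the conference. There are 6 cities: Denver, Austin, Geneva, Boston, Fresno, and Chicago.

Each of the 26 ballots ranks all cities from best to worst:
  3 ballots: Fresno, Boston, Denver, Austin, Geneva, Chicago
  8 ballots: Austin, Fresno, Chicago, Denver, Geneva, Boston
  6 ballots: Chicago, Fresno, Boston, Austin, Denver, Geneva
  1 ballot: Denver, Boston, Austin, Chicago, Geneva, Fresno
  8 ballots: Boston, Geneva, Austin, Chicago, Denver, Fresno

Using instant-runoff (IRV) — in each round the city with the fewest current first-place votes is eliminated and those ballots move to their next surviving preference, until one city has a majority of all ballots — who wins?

Boston

Round 1: Denver 1, Austin 8, Geneva 0, Boston 8, Fresno 3, Chicago 6. Geneva eliminated.
Round 2: Denver 1, Austin 8, Boston 8, Fresno 3, Chicago 6. Denver eliminated.
Round 3: Austin 8, Boston 9, Fresno 3, Chicago 6. Fresno eliminated.
Round 4: Austin 8, Boston 12, Chicago 6. Chicago eliminated.
Round 5: Austin 8, Boston 18. Boston has a majority (≥14).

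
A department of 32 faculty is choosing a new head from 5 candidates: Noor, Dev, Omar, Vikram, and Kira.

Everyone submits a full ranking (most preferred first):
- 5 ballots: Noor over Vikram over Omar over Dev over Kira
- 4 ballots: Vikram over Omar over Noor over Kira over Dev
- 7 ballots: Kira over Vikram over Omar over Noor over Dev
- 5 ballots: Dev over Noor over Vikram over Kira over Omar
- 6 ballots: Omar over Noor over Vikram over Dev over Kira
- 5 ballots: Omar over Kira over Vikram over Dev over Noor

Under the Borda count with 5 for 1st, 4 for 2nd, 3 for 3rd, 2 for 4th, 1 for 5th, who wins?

Noor: 5×5 + 4×3 + 7×2 + 5×4 + 6×4 + 5×1 = 100
Dev: 5×2 + 4×1 + 7×1 + 5×5 + 6×2 + 5×2 = 68
Omar: 5×3 + 4×4 + 7×3 + 5×1 + 6×5 + 5×5 = 112
Vikram: 5×4 + 4×5 + 7×4 + 5×3 + 6×3 + 5×3 = 116
Kira: 5×1 + 4×2 + 7×5 + 5×2 + 6×1 + 5×4 = 84

Vikram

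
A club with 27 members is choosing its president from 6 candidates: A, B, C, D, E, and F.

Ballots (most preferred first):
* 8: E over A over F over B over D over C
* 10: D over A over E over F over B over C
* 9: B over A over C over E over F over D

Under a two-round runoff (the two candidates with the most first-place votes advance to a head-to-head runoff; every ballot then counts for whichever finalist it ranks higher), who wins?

B

Round 1 first-place votes: A 0, B 9, C 0, D 10, E 8, F 0. D and B advance.
Runoff: D is ranked above B on 10 ballots, B above D on 17.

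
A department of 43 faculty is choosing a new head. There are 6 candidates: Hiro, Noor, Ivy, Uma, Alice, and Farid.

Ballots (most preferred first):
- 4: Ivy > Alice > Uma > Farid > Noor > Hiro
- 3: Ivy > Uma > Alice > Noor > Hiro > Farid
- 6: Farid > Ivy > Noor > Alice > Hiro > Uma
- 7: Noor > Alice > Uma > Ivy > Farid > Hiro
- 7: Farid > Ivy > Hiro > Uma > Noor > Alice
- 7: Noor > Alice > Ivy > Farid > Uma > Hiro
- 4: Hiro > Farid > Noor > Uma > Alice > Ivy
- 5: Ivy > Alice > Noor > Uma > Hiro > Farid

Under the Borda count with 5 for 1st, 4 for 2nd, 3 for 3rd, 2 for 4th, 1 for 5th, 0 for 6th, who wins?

Hiro: 4×0 + 3×1 + 6×1 + 7×0 + 7×3 + 7×0 + 4×5 + 5×1 = 55
Noor: 4×1 + 3×2 + 6×3 + 7×5 + 7×1 + 7×5 + 4×3 + 5×3 = 132
Ivy: 4×5 + 3×5 + 6×4 + 7×2 + 7×4 + 7×3 + 4×0 + 5×5 = 147
Uma: 4×3 + 3×4 + 6×0 + 7×3 + 7×2 + 7×1 + 4×2 + 5×2 = 84
Alice: 4×4 + 3×3 + 6×2 + 7×4 + 7×0 + 7×4 + 4×1 + 5×4 = 117
Farid: 4×2 + 3×0 + 6×5 + 7×1 + 7×5 + 7×2 + 4×4 + 5×0 = 110

Ivy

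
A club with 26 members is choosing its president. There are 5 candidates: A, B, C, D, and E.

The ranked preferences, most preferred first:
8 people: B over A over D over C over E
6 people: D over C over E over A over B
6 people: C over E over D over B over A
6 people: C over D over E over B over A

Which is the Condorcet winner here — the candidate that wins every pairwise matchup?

D

D vs A: 18–8
D vs B: 18–8
D vs C: 14–12
D vs E: 20–6
D beats every other candidate.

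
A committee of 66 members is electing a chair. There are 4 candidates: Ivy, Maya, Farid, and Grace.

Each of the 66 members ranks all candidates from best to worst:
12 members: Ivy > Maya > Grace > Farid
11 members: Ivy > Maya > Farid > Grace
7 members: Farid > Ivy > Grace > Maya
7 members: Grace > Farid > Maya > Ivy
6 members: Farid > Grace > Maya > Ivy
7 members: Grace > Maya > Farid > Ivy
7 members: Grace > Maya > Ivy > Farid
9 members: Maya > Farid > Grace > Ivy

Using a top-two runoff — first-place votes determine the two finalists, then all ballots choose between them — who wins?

Round 1 first-place votes: Ivy 23, Maya 9, Farid 13, Grace 21. Ivy and Grace advance.
Runoff: Ivy is ranked above Grace on 30 ballots, Grace above Ivy on 36.

Grace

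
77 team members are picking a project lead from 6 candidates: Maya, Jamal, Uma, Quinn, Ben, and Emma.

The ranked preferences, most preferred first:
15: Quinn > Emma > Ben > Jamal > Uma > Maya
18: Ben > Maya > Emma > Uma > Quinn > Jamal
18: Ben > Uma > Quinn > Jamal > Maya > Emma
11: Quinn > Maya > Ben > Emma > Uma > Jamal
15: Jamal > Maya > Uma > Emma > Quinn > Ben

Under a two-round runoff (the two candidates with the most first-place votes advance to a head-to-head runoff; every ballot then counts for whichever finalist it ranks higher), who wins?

Quinn

Round 1 first-place votes: Maya 0, Jamal 15, Uma 0, Quinn 26, Ben 36, Emma 0. Ben and Quinn advance.
Runoff: Ben is ranked above Quinn on 36 ballots, Quinn above Ben on 41.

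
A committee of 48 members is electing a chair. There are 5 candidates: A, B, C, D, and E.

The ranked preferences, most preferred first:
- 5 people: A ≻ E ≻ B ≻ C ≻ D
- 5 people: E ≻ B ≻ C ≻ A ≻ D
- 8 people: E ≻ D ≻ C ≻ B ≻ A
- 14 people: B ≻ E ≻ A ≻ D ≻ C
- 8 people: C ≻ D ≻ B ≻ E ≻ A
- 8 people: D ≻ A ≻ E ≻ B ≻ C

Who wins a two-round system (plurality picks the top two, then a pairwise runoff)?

Round 1 first-place votes: A 5, B 14, C 8, D 8, E 13. B and E advance.
Runoff: B is ranked above E on 22 ballots, E above B on 26.

E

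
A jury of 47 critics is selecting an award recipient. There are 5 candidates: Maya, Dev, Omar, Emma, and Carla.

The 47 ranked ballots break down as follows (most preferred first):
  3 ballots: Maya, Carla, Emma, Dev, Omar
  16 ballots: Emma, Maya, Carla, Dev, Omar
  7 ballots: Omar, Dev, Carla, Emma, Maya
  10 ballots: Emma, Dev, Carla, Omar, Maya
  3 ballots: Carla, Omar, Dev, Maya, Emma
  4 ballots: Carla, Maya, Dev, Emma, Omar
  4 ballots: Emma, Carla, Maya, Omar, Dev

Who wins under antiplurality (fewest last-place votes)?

Carla

Last-place votes: Maya 17, Dev 4, Omar 23, Emma 3, Carla 0.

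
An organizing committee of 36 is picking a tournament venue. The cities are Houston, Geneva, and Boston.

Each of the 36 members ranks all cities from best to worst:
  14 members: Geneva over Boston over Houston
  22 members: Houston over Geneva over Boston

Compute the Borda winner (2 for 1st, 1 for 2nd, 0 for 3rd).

Houston: 14×0 + 22×2 = 44
Geneva: 14×2 + 22×1 = 50
Boston: 14×1 + 22×0 = 14

Geneva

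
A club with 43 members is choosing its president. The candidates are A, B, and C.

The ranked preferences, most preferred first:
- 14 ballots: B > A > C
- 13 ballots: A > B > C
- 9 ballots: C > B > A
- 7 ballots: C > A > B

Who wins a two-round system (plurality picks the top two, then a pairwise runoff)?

Round 1 first-place votes: A 13, B 14, C 16. C and B advance.
Runoff: C is ranked above B on 16 ballots, B above C on 27.

B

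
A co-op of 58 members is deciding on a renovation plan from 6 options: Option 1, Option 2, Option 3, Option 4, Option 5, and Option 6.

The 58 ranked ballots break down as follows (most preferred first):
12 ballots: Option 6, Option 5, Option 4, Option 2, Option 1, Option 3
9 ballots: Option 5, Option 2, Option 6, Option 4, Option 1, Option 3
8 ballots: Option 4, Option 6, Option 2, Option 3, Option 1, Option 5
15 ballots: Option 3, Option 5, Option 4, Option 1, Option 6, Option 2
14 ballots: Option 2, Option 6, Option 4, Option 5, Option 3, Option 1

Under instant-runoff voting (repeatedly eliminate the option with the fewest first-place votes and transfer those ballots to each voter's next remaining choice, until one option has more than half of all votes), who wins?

Round 1: Option 1 0, Option 2 14, Option 3 15, Option 4 8, Option 5 9, Option 6 12. Option 1 eliminated.
Round 2: Option 2 14, Option 3 15, Option 4 8, Option 5 9, Option 6 12. Option 4 eliminated.
Round 3: Option 2 14, Option 3 15, Option 5 9, Option 6 20. Option 5 eliminated.
Round 4: Option 2 23, Option 3 15, Option 6 20. Option 3 eliminated.
Round 5: Option 2 23, Option 6 35. Option 6 has a majority (≥30).

Option 6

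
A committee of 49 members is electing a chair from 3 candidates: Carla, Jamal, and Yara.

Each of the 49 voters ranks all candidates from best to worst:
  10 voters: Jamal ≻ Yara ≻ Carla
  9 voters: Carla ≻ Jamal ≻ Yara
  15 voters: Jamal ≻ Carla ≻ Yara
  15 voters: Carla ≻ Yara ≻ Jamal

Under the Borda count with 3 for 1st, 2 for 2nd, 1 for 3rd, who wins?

Carla: 10×1 + 9×3 + 15×2 + 15×3 = 112
Jamal: 10×3 + 9×2 + 15×3 + 15×1 = 108
Yara: 10×2 + 9×1 + 15×1 + 15×2 = 74

Carla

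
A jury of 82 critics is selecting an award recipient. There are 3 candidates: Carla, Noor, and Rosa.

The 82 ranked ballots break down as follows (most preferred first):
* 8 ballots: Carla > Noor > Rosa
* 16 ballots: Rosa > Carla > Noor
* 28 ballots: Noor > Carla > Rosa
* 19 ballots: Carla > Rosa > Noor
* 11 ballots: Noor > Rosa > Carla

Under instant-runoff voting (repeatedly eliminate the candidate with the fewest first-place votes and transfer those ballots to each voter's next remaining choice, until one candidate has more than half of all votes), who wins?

Carla

Round 1: Carla 27, Noor 39, Rosa 16. Rosa eliminated.
Round 2: Carla 43, Noor 39. Carla has a majority (≥42).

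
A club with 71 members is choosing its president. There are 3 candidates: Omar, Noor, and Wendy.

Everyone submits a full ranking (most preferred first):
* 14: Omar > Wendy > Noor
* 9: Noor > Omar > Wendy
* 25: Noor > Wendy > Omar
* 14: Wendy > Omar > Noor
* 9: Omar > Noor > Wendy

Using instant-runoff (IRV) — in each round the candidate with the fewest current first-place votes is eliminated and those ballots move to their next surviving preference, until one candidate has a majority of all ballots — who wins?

Omar

Round 1: Omar 23, Noor 34, Wendy 14. Wendy eliminated.
Round 2: Omar 37, Noor 34. Omar has a majority (≥36).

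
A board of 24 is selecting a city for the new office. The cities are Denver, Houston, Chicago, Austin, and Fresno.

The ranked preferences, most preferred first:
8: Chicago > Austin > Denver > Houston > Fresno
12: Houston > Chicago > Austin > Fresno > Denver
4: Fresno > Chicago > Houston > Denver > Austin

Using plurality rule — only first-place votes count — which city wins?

Houston

First-place votes: Denver 0, Houston 12, Chicago 8, Austin 0, Fresno 4.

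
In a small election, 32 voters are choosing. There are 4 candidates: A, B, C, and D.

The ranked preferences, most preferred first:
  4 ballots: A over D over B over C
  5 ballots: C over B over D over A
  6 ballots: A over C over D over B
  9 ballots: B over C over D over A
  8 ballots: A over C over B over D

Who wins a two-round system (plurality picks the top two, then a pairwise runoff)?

Round 1 first-place votes: A 18, B 9, C 5, D 0. A and B advance.
Runoff: A is ranked above B on 18 ballots, B above A on 14.

A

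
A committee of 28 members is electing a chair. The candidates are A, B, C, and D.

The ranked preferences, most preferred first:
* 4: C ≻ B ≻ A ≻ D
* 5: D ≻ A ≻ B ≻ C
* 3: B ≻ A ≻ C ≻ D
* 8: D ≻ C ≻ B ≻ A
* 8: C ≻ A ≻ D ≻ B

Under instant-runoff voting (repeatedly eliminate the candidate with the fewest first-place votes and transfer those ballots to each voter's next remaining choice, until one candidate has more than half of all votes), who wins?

C

Round 1: A 0, B 3, C 12, D 13. A eliminated.
Round 2: B 3, C 12, D 13. B eliminated.
Round 3: C 15, D 13. C has a majority (≥15).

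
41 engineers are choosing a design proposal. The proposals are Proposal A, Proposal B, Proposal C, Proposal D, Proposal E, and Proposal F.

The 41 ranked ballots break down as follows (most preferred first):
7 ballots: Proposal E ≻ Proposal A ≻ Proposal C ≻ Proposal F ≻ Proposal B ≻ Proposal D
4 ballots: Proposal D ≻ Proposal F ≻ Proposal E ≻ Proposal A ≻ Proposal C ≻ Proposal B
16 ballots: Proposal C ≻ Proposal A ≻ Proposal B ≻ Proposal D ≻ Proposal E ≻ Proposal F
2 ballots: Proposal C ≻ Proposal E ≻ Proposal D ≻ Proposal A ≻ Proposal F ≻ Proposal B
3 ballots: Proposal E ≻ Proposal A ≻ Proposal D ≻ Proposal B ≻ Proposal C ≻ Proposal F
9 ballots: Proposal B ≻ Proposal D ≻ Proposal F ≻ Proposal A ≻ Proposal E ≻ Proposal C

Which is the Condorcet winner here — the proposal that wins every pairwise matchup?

Proposal A

Proposal A vs Proposal B: 32–9
Proposal A vs Proposal C: 23–18
Proposal A vs Proposal D: 26–15
Proposal A vs Proposal E: 25–16
Proposal A vs Proposal F: 28–13
Proposal A beats every other proposal.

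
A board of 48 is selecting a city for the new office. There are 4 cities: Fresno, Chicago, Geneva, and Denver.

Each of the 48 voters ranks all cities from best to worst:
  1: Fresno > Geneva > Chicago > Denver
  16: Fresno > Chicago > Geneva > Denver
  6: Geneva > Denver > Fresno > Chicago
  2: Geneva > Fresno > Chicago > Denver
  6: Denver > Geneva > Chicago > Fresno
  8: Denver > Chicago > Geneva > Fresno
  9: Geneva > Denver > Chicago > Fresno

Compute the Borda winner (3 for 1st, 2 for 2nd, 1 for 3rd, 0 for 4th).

Fresno: 1×3 + 16×3 + 6×1 + 2×2 + 6×0 + 8×0 + 9×0 = 61
Chicago: 1×1 + 16×2 + 6×0 + 2×1 + 6×1 + 8×2 + 9×1 = 66
Geneva: 1×2 + 16×1 + 6×3 + 2×3 + 6×2 + 8×1 + 9×3 = 89
Denver: 1×0 + 16×0 + 6×2 + 2×0 + 6×3 + 8×3 + 9×2 = 72

Geneva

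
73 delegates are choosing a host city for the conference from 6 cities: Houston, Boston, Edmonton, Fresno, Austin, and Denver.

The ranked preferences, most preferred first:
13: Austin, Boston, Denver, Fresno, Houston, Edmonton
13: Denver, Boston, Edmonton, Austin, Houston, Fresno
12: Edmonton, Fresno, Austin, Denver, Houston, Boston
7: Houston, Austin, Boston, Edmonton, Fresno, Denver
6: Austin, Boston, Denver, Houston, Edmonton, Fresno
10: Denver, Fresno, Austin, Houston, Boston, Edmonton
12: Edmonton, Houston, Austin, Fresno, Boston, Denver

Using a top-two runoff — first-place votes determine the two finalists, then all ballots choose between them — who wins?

Round 1 first-place votes: Houston 7, Boston 0, Edmonton 24, Fresno 0, Austin 19, Denver 23. Edmonton and Denver advance.
Runoff: Edmonton is ranked above Denver on 31 ballots, Denver above Edmonton on 42.

Denver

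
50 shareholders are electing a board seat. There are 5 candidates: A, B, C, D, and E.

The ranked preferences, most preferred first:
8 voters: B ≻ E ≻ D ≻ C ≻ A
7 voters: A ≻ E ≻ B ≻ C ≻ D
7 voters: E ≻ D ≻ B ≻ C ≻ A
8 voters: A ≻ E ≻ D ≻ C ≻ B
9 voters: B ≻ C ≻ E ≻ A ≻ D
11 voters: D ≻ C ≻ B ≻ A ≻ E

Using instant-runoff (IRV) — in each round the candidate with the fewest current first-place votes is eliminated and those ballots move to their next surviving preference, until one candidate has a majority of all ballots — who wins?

Round 1: A 15, B 17, C 0, D 11, E 7. C eliminated.
Round 2: A 15, B 17, D 11, E 7. E eliminated.
Round 3: A 15, B 17, D 18. A eliminated.
Round 4: B 24, D 26. D has a majority (≥26).

D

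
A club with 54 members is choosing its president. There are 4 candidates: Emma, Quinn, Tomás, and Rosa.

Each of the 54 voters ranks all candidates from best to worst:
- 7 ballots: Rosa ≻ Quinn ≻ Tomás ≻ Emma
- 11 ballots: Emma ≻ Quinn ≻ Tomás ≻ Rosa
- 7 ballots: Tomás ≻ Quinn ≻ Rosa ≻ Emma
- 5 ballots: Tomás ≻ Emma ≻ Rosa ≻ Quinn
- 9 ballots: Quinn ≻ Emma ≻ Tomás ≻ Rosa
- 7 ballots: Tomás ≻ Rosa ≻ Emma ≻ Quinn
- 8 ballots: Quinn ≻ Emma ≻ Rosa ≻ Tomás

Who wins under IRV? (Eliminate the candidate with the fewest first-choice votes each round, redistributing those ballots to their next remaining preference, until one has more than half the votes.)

Quinn

Round 1: Emma 11, Quinn 17, Tomás 19, Rosa 7. Rosa eliminated.
Round 2: Emma 11, Quinn 24, Tomás 19. Emma eliminated.
Round 3: Quinn 35, Tomás 19. Quinn has a majority (≥28).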